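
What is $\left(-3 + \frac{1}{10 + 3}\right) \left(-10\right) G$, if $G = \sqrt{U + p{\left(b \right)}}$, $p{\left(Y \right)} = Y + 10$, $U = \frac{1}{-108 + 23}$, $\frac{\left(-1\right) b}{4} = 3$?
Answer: $\frac{228 i \sqrt{1615}}{221} \approx 41.46 i$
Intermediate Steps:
$b = -12$ ($b = \left(-4\right) 3 = -12$)
$U = - \frac{1}{85}$ ($U = \frac{1}{-85} = - \frac{1}{85} \approx -0.011765$)
$p{\left(Y \right)} = 10 + Y$
$G = \frac{3 i \sqrt{1615}}{85}$ ($G = \sqrt{- \frac{1}{85} + \left(10 - 12\right)} = \sqrt{- \frac{1}{85} - 2} = \sqrt{- \frac{171}{85}} = \frac{3 i \sqrt{1615}}{85} \approx 1.4184 i$)
$\left(-3 + \frac{1}{10 + 3}\right) \left(-10\right) G = \left(-3 + \frac{1}{10 + 3}\right) \left(-10\right) \frac{3 i \sqrt{1615}}{85} = \left(-3 + \frac{1}{13}\right) \left(-10\right) \frac{3 i \sqrt{1615}}{85} = \left(- \frac{38}{13}\right) \left(-10\right) \frac{3 i \sqrt{1615}}{85} = \frac{380 \frac{3 i \sqrt{1615}}{85}}{13} = \frac{228 i \sqrt{1615}}{221}$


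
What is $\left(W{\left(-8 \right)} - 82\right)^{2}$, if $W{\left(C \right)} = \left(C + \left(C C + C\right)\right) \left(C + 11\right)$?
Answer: $3844$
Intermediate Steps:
$W{\left(C \right)} = \left(11 + C\right) \left(C^{2} + 2 C\right)$ ($W{\left(C \right)} = \left(C + \left(C^{2} + C\right)\right) \left(11 + C\right) = \left(C + \left(C + C^{2}\right)\right) \left(11 + C\right) = \left(C^{2} + 2 C\right) \left(11 + C\right) = \left(11 + C\right) \left(C^{2} + 2 C\right)$)
$\left(W{\left(-8 \right)} - 82\right)^{2} = \left(- 8 \left(22 + \left(-8\right)^{2} + 13 \left(-8\right)\right) - 82\right)^{2} = \left(- 8 \left(22 + 64 - 104\right) - 82\right)^{2} = \left(\left(-8\right) \left(-18\right) - 82\right)^{2} = \left(144 - 82\right)^{2} = 62^{2} = 3844$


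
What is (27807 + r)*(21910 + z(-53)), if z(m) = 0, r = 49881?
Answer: 1702144080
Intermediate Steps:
(27807 + r)*(21910 + z(-53)) = (27807 + 49881)*(21910 + 0) = 77688*21910 = 1702144080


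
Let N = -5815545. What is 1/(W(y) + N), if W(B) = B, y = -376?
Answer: -1/5815921 ≈ -1.7194e-7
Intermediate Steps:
1/(W(y) + N) = 1/(-376 - 5815545) = 1/(-5815921) = -1/5815921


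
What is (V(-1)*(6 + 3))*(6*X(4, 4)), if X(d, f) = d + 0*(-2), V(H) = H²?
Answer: 216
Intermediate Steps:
X(d, f) = d (X(d, f) = d + 0 = d)
(V(-1)*(6 + 3))*(6*X(4, 4)) = ((-1)²*(6 + 3))*(6*4) = (1*9)*24 = 9*24 = 216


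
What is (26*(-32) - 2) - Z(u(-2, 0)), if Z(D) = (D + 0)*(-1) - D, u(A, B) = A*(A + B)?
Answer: -826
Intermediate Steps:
Z(D) = -2*D (Z(D) = D*(-1) - D = -D - D = -2*D)
(26*(-32) - 2) - Z(u(-2, 0)) = (26*(-32) - 2) - (-2)*(-2*(-2 + 0)) = (-832 - 2) - (-2)*(-2*(-2)) = -834 - (-2)*4 = -834 - 1*(-8) = -834 + 8 = -826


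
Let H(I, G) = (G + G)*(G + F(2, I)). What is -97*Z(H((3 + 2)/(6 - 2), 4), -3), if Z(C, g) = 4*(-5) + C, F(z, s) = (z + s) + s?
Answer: -4656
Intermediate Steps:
F(z, s) = z + 2*s (F(z, s) = (s + z) + s = z + 2*s)
H(I, G) = 2*G*(2 + G + 2*I) (H(I, G) = (G + G)*(G + (2 + 2*I)) = (2*G)*(2 + G + 2*I) = 2*G*(2 + G + 2*I))
Z(C, g) = -20 + C
-97*Z(H((3 + 2)/(6 - 2), 4), -3) = -97*(-20 + 2*4*(2 + 4 + 2*((3 + 2)/(6 - 2)))) = -97*(-20 + 2*4*(2 + 4 + 2*(5/4))) = -97*(-20 + 2*4*(2 + 4 + 5/2)) = -97*(-20 + 2*4*(17/2)) = -97*(-20 + 68) = -97*48 = -4656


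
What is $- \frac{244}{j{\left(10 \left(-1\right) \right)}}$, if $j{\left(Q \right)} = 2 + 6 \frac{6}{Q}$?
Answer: $\frac{305}{2} \approx 152.5$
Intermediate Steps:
$j{\left(Q \right)} = 2 + \frac{36}{Q}$
$- \frac{244}{j{\left(10 \left(-1\right) \right)}} = - \frac{244}{2 + \frac{36}{10 \left(-1\right)}} = - \frac{244}{2 + \frac{36}{-10}} = - \frac{244}{2 + 36 \left(- \frac{1}{10}\right)} = - \frac{244}{2 - \frac{18}{5}} = - \frac{244}{- \frac{8}{5}} = \left(-244\right) \left(- \frac{5}{8}\right) = \frac{305}{2}$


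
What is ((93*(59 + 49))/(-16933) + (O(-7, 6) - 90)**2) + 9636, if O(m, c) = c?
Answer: 282635592/16933 ≈ 16691.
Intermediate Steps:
((93*(59 + 49))/(-16933) + (O(-7, 6) - 90)**2) + 9636 = ((93*(59 + 49))/(-16933) + (6 - 90)**2) + 9636 = ((93*108)*(-1/16933) + (-84)**2) + 9636 = (10044*(-1/16933) + 7056) + 9636 = (-10044/16933 + 7056) + 9636 = 119469204/16933 + 9636 = 282635592/16933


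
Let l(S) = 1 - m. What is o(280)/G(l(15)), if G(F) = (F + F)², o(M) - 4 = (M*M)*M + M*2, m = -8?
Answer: 5488141/81 ≈ 67755.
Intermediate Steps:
l(S) = 9 (l(S) = 1 - 1*(-8) = 1 + 8 = 9)
o(M) = 4 + M³ + 2*M (o(M) = 4 + ((M*M)*M + M*2) = 4 + (M²*M + 2*M) = 4 + (M³ + 2*M) = 4 + M³ + 2*M)
G(F) = 4*F² (G(F) = (2*F)² = 4*F²)
o(280)/G(l(15)) = (4 + 280³ + 2*280)/((4*9²)) = (4 + 21952000 + 560)/((4*81)) = 21952564/324 = 21952564*(1/324) = 5488141/81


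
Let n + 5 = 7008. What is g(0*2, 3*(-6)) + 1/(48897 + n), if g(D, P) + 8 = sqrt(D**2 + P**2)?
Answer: 559001/55900 ≈ 10.000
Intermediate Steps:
n = 7003 (n = -5 + 7008 = 7003)
g(D, P) = -8 + sqrt(D**2 + P**2)
g(0*2, 3*(-6)) + 1/(48897 + n) = (-8 + sqrt((0*2)**2 + (3*(-6))**2)) + 1/(48897 + 7003) = (-8 + sqrt(0**2 + (-18)**2)) + 1/55900 = (-8 + sqrt(0 + 324)) + 1/55900 = (-8 + sqrt(324)) + 1/55900 = (-8 + 18) + 1/55900 = 10 + 1/55900 = 559001/55900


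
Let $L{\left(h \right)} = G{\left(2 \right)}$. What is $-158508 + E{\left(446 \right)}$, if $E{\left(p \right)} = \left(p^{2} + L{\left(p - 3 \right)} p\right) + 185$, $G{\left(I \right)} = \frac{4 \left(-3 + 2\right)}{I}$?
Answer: $39701$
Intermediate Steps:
$G{\left(I \right)} = - \frac{4}{I}$ ($G{\left(I \right)} = \frac{4 \left(-1\right)}{I} = - \frac{4}{I}$)
$L{\left(h \right)} = -2$ ($L{\left(h \right)} = - \frac{4}{2} = \left(-4\right) \frac{1}{2} = -2$)
$E{\left(p \right)} = 185 + p^{2} - 2 p$ ($E{\left(p \right)} = \left(p^{2} - 2 p\right) + 185 = 185 + p^{2} - 2 p$)
$-158508 + E{\left(446 \right)} = -158508 + \left(185 + 446^{2} - 892\right) = -158508 + \left(185 + 198916 - 892\right) = -158508 + 198209 = 39701$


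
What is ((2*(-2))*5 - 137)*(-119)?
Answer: 18683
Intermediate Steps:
((2*(-2))*5 - 137)*(-119) = (-4*5 - 137)*(-119) = (-20 - 137)*(-119) = -157*(-119) = 18683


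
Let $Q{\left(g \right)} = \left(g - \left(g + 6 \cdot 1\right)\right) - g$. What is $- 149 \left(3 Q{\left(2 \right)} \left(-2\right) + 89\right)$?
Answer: $-20413$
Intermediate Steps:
$Q{\left(g \right)} = -6 - g$ ($Q{\left(g \right)} = \left(g - \left(g + 6\right)\right) - g = \left(g - \left(6 + g\right)\right) - g = -6 - g$)
$- 149 \left(3 Q{\left(2 \right)} \left(-2\right) + 89\right) = - 149 \left(3 \left(-6 - 2\right) \left(-2\right) + 89\right) = - 149 \left(3 \left(-8\right) \left(-2\right) + 89\right) = - 149 \left(\left(-24\right) \left(-2\right) + 89\right) = - 149 \left(48 + 89\right) = \left(-149\right) 137 = -20413$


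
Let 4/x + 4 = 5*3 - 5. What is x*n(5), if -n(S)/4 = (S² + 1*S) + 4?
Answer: -272/3 ≈ -90.667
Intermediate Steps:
n(S) = -16 - 4*S - 4*S² (n(S) = -4*((S² + 1*S) + 4) = -4*((S² + S) + 4) = -4*((S + S²) + 4) = -4*(4 + S + S²) = -16 - 4*S - 4*S²)
x = ⅔ (x = 4/(-4 + (5*3 - 5)) = 4/(-4 + (15 - 5)) = 4/(-4 + 10) = 4/6 = 4*(⅙) = ⅔ ≈ 0.66667)
x*n(5) = 2*(-16 - 4*5 - 4*5²)/3 = 2*(-16 - 20 - 4*25)/3 = 2*(-16 - 20 - 100)/3 = (⅔)*(-136) = -272/3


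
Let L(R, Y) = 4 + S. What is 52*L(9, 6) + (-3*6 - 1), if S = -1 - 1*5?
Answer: -123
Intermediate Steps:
S = -6 (S = -1 - 5 = -6)
L(R, Y) = -2 (L(R, Y) = 4 - 6 = -2)
52*L(9, 6) + (-3*6 - 1) = 52*(-2) + (-3*6 - 1) = -104 + (-18 - 1) = -104 - 19 = -123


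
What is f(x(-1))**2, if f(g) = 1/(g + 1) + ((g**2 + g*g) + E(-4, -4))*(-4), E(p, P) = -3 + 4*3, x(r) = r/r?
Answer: 7569/4 ≈ 1892.3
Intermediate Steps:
x(r) = 1
E(p, P) = 9 (E(p, P) = -3 + 12 = 9)
f(g) = -36 + 1/(1 + g) - 8*g**2 (f(g) = 1/(g + 1) + ((g**2 + g*g) + 9)*(-4) = 1/(1 + g) + ((g**2 + g**2) + 9)*(-4) = 1/(1 + g) + (2*g**2 + 9)*(-4) = 1/(1 + g) + (9 + 2*g**2)*(-4) = 1/(1 + g) + (-36 - 8*g**2) = -36 + 1/(1 + g) - 8*g**2)
f(x(-1))**2 = ((-35 - 36*1 - 8*1**2 - 8*1**3)/(1 + 1))**2 = ((-35 - 36 - 8*1 - 8*1)/2)**2 = ((-35 - 36 - 8 - 8)/2)**2 = ((1/2)*(-87))**2 = (-87/2)**2 = 7569/4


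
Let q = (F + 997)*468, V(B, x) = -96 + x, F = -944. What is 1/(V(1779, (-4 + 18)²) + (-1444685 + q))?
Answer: -1/1419781 ≈ -7.0433e-7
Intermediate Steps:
q = 24804 (q = (-944 + 997)*468 = 53*468 = 24804)
1/(V(1779, (-4 + 18)²) + (-1444685 + q)) = 1/((-96 + (-4 + 18)²) + (-1444685 + 24804)) = 1/((-96 + 14²) - 1419881) = 1/((-96 + 196) - 1419881) = 1/(100 - 1419881) = 1/(-1419781) = -1/1419781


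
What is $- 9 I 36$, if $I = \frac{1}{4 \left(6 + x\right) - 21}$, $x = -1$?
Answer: $324$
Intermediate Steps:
$I = -1$ ($I = \frac{1}{4 \left(6 - 1\right) - 21} = \frac{1}{4 \cdot 5 - 21} = \frac{1}{20 - 21} = \frac{1}{-1} = -1$)
$- 9 I 36 = \left(-9\right) \left(-1\right) 36 = 9 \cdot 36 = 324$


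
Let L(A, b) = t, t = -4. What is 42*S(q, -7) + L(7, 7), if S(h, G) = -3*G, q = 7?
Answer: 878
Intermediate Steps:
L(A, b) = -4
42*S(q, -7) + L(7, 7) = 42*(-3*(-7)) - 4 = 42*21 - 4 = 882 - 4 = 878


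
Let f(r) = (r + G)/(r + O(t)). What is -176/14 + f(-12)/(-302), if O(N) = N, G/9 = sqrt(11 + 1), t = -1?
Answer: -172786/13741 + 9*sqrt(3)/1963 ≈ -12.567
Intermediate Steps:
G = 18*sqrt(3) (G = 9*sqrt(11 + 1) = 9*sqrt(12) = 9*(2*sqrt(3)) = 18*sqrt(3) ≈ 31.177)
f(r) = (r + 18*sqrt(3))/(-1 + r) (f(r) = (r + 18*sqrt(3))/(r - 1) = (r + 18*sqrt(3))/(-1 + r))
-176/14 + f(-12)/(-302) = -176/14 + ((-12 + 18*sqrt(3))/(-1 - 12))/(-302) = -176*1/14 + ((-12 + 18*sqrt(3))/(-13))*(-1/302) = -88/7 - (-12 + 18*sqrt(3))/13*(-1/302) = -88/7 + (12/13 - 18*sqrt(3)/13)*(-1/302) = -88/7 + (-6/1963 + 9*sqrt(3)/1963) = -172786/13741 + 9*sqrt(3)/1963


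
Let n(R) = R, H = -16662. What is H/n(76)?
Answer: -8331/38 ≈ -219.24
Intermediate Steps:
H/n(76) = -16662/76 = -16662*1/76 = -8331/38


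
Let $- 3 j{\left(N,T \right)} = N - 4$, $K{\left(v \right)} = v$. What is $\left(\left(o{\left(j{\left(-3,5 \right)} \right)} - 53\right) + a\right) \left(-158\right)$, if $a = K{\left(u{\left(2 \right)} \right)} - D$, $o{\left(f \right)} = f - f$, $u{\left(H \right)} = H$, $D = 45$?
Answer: $15168$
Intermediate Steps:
$j{\left(N,T \right)} = \frac{4}{3} - \frac{N}{3}$ ($j{\left(N,T \right)} = - \frac{N - 4}{3} = - \frac{-4 + N}{3} = \frac{4}{3} - \frac{N}{3}$)
$o{\left(f \right)} = 0$
$a = -43$ ($a = 2 - 45 = -43$)
$\left(\left(o{\left(j{\left(-3,5 \right)} \right)} - 53\right) + a\right) \left(-158\right) = \left(\left(0 - 53\right) - 43\right) \left(-158\right) = \left(-53 - 43\right) \left(-158\right) = \left(-96\right) \left(-158\right) = 15168$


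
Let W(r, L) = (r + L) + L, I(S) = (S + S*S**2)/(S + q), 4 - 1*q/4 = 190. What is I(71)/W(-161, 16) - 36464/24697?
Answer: 5675386366/2144119449 ≈ 2.6470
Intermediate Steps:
q = -744 (q = 16 - 4*190 = 16 - 760 = -744)
I(S) = (S + S**3)/(-744 + S) (I(S) = (S + S*S**2)/(S - 744) = (S + S**3)/(-744 + S))
W(r, L) = r + 2*L (W(r, L) = (L + r) + L = r + 2*L)
I(71)/W(-161, 16) - 36464/24697 = ((71 + 71**3)/(-744 + 71))/(-161 + 2*16) - 36464/24697 = ((71 + 357911)/(-673))/(-161 + 32) - 36464*1/24697 = -1/673*357982/(-129) - 36464/24697 = -357982/673*(-1/129) - 36464/24697 = 357982/86817 - 36464/24697 = 5675386366/2144119449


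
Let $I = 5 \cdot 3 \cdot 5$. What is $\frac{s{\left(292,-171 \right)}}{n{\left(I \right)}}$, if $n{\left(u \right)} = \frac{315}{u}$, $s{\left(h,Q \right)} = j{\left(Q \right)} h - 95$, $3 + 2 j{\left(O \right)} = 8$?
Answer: $\frac{3175}{21} \approx 151.19$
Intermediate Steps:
$j{\left(O \right)} = \frac{5}{2}$ ($j{\left(O \right)} = - \frac{3}{2} + \frac{1}{2} \cdot 8 = - \frac{3}{2} + 4 = \frac{5}{2}$)
$I = 75$ ($I = 15 \cdot 5 = 75$)
$s{\left(h,Q \right)} = -95 + \frac{5 h}{2}$ ($s{\left(h,Q \right)} = \frac{5 h}{2} - 95 = -95 + \frac{5 h}{2}$)
$\frac{s{\left(292,-171 \right)}}{n{\left(I \right)}} = \frac{-95 + \frac{5}{2} \cdot 292}{315 \cdot \frac{1}{75}} = \frac{-95 + 730}{315 \cdot \frac{1}{75}} = \frac{635}{\frac{21}{5}} = 635 \cdot \frac{5}{21} = \frac{3175}{21}$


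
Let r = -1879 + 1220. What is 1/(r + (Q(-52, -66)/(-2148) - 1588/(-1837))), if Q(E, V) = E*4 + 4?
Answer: -328823/216378876 ≈ -0.0015197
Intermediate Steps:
Q(E, V) = 4 + 4*E (Q(E, V) = 4*E + 4 = 4 + 4*E)
r = -659
1/(r + (Q(-52, -66)/(-2148) - 1588/(-1837))) = 1/(-659 + ((4 + 4*(-52))/(-2148) - 1588/(-1837))) = 1/(-659 + ((4 - 208)*(-1/2148) - 1588*(-1/1837))) = 1/(-659 + (-204*(-1/2148) + 1588/1837)) = 1/(-659 + (17/179 + 1588/1837)) = 1/(-659 + 315481/328823) = 1/(-216378876/328823) = -328823/216378876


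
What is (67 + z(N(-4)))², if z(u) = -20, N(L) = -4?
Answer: 2209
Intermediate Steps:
(67 + z(N(-4)))² = (67 - 20)² = 47² = 2209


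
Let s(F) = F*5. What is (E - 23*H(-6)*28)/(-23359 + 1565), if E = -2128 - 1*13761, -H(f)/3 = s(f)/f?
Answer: 6229/21794 ≈ 0.28581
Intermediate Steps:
s(F) = 5*F
H(f) = -15 (H(f) = -3*5*f/f = -3*5 = -15)
E = -15889 (E = -2128 - 13761 = -15889)
(E - 23*H(-6)*28)/(-23359 + 1565) = (-15889 - 23*(-15)*28)/(-23359 + 1565) = (-15889 + 345*28)/(-21794) = (-15889 + 9660)*(-1/21794) = -6229*(-1/21794) = 6229/21794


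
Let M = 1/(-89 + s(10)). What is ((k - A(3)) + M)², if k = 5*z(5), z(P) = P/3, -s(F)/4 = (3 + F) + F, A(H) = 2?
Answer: 11806096/294849 ≈ 40.041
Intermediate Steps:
s(F) = -12 - 8*F (s(F) = -4*((3 + F) + F) = -4*(3 + 2*F) = -12 - 8*F)
z(P) = P/3 (z(P) = P*(⅓) = P/3)
M = -1/181 (M = 1/(-89 + (-12 - 8*10)) = 1/(-89 + (-12 - 80)) = 1/(-89 - 92) = 1/(-181) = -1/181 ≈ -0.0055249)
k = 25/3 (k = 5*((⅓)*5) = 5*(5/3) = 25/3 ≈ 8.3333)
((k - A(3)) + M)² = ((25/3 - 1*2) - 1/181)² = ((25/3 - 2) - 1/181)² = (19/3 - 1/181)² = (3436/543)² = 11806096/294849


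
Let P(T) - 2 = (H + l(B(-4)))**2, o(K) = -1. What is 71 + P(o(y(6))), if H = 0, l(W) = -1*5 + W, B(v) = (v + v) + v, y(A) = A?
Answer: 362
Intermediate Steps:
B(v) = 3*v (B(v) = 2*v + v = 3*v)
l(W) = -5 + W
P(T) = 291 (P(T) = 2 + (0 + (-5 + 3*(-4)))**2 = 2 + (0 + (-5 - 12))**2 = 2 + (0 - 17)**2 = 2 + (-17)**2 = 2 + 289 = 291)
71 + P(o(y(6))) = 71 + 291 = 362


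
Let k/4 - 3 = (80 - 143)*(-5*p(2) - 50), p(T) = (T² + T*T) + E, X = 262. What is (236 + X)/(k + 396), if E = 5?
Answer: 83/4898 ≈ 0.016946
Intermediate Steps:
p(T) = 5 + 2*T² (p(T) = (T² + T*T) + 5 = (T² + T²) + 5 = 2*T² + 5 = 5 + 2*T²)
k = 28992 (k = 12 + 4*((80 - 143)*(-5*(5 + 2*2²) - 50)) = 12 + 4*(-63*(-5*(5 + 2*4) - 50)) = 12 + 4*(-63*(-5*(5 + 8) - 50)) = 12 + 4*(-63*(-5*13 - 50)) = 12 + 4*(-63*(-65 - 50)) = 12 + 4*(-63*(-115)) = 12 + 4*7245 = 12 + 28980 = 28992)
(236 + X)/(k + 396) = (236 + 262)/(28992 + 396) = 498/29388 = 498*(1/29388) = 83/4898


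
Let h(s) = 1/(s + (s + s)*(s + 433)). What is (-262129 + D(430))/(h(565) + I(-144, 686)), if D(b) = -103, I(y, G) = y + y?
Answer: 295877676760/324951839 ≈ 910.53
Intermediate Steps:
I(y, G) = 2*y
h(s) = 1/(s + 2*s*(433 + s)) (h(s) = 1/(s + (2*s)*(433 + s)) = 1/(s + 2*s*(433 + s)))
(-262129 + D(430))/(h(565) + I(-144, 686)) = (-262129 - 103)/(1/(565*(867 + 2*565)) + 2*(-144)) = -262232/(1/(565*(867 + 1130)) - 288) = -262232/((1/565)/1997 - 288) = -262232/((1/565)*(1/1997) - 288) = -262232/(1/1128305 - 288) = -262232/(-324951839/1128305) = -262232*(-1128305/324951839) = 295877676760/324951839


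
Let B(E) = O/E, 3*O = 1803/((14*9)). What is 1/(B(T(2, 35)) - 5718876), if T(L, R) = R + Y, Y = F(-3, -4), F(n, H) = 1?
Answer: -4536/25940820935 ≈ -1.7486e-7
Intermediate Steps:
Y = 1
O = 601/126 (O = (1803/((14*9)))/3 = (1803/126)/3 = (1803*(1/126))/3 = (1/3)*(601/42) = 601/126 ≈ 4.7698)
T(L, R) = 1 + R (T(L, R) = R + 1 = 1 + R)
B(E) = 601/(126*E)
1/(B(T(2, 35)) - 5718876) = 1/(601/(126*(1 + 35)) - 5718876) = 1/((601/126)/36 - 5718876) = 1/((601/126)*(1/36) - 5718876) = 1/(601/4536 - 5718876) = 1/(-25940820935/4536) = -4536/25940820935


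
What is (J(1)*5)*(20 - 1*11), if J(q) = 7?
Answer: 315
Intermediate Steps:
(J(1)*5)*(20 - 1*11) = (7*5)*(20 - 1*11) = 35*(20 - 11) = 35*9 = 315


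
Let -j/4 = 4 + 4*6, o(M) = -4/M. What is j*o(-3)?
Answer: -448/3 ≈ -149.33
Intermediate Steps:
j = -112 (j = -4*(4 + 4*6) = -4*(4 + 24) = -4*28 = -112)
j*o(-3) = -(-448)/(-3) = -(-448)*(-1)/3 = -112*4/3 = -448/3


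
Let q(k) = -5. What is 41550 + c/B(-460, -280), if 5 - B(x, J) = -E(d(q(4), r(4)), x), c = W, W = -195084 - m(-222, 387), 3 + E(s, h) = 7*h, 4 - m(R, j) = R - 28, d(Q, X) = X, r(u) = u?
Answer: 66951619/1609 ≈ 41611.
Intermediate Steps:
m(R, j) = 32 - R (m(R, j) = 4 - (R - 28) = 4 - (-28 + R) = 4 + (28 - R) = 32 - R)
E(s, h) = -3 + 7*h
W = -195338 (W = -195084 - (32 - 1*(-222)) = -195084 - (32 + 222) = -195084 - 1*254 = -195084 - 254 = -195338)
c = -195338
B(x, J) = 2 + 7*x (B(x, J) = 5 - (-1)*(-3 + 7*x) = 5 - (3 - 7*x) = 5 + (-3 + 7*x) = 2 + 7*x)
41550 + c/B(-460, -280) = 41550 - 195338/(2 + 7*(-460)) = 41550 - 195338/(2 - 3220) = 41550 - 195338/(-3218) = 41550 - 195338*(-1/3218) = 41550 + 97669/1609 = 66951619/1609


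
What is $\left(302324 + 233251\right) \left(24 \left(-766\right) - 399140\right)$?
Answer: $-223615416300$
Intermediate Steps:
$\left(302324 + 233251\right) \left(24 \left(-766\right) - 399140\right) = 535575 \left(-18384 - 399140\right) = 535575 \left(-417524\right) = -223615416300$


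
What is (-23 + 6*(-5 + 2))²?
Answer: 1681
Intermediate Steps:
(-23 + 6*(-5 + 2))² = (-23 + 6*(-3))² = (-23 - 18)² = (-41)² = 1681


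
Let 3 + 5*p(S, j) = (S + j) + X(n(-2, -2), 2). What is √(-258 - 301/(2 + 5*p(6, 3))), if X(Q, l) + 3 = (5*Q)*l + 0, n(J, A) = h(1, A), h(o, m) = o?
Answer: I*√62565/15 ≈ 16.675*I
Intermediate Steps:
n(J, A) = 1
X(Q, l) = -3 + 5*Q*l (X(Q, l) = -3 + ((5*Q)*l + 0) = -3 + (5*Q*l + 0) = -3 + 5*Q*l)
p(S, j) = ⅘ + S/5 + j/5 (p(S, j) = -⅗ + ((S + j) + (-3 + 5*1*2))/5 = -⅗ + ((S + j) + (-3 + 10))/5 = -⅗ + ((S + j) + 7)/5 = -⅗ + (7 + S + j)/5 = -⅗ + (7/5 + S/5 + j/5) = ⅘ + S/5 + j/5)
√(-258 - 301/(2 + 5*p(6, 3))) = √(-258 - 301/(2 + 5*(⅘ + (⅕)*6 + (⅕)*3))) = √(-258 - 301/(2 + 5*(⅘ + 6/5 + ⅗))) = √(-258 - 301/(2 + 5*(13/5))) = √(-258 - 301/(2 + 13)) = √(-258 - 301/15) = √(-4171/15) = I*√62565/15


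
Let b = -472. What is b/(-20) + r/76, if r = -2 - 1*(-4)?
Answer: 4489/190 ≈ 23.626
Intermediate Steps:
r = 2 (r = -2 + 4 = 2)
b/(-20) + r/76 = -472/(-20) + 2/76 = -472*(-1/20) + 2*(1/76) = 118/5 + 1/38 = 4489/190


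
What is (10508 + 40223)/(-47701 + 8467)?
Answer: -50731/39234 ≈ -1.2930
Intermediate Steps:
(10508 + 40223)/(-47701 + 8467) = 50731/(-39234) = 50731*(-1/39234) = -50731/39234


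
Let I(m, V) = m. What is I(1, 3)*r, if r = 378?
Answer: 378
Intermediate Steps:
I(1, 3)*r = 1*378 = 378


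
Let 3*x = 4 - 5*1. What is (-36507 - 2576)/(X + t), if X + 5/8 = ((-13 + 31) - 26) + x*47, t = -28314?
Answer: 5016/3637 ≈ 1.3792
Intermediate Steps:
x = -1/3 (x = (4 - 5*1)/3 = (4 - 5)/3 = (1/3)*(-1) = -1/3 ≈ -0.33333)
X = -583/24 (X = -5/8 + (((-13 + 31) - 26) - 1/3*47) = -5/8 + ((18 - 26) - 47/3) = -5/8 + (-8 - 47/3) = -5/8 - 71/3 = -583/24 ≈ -24.292)
(-36507 - 2576)/(X + t) = (-36507 - 2576)/(-583/24 - 28314) = -39083/(-680119/24) = -39083*(-24/680119) = 5016/3637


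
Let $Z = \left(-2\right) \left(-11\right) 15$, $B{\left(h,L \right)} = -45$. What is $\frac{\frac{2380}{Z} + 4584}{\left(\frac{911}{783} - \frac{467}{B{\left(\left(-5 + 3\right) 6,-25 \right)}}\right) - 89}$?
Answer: $- \frac{197720550}{3335761} \approx -59.273$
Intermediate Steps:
$Z = 330$ ($Z = 22 \cdot 15 = 330$)
$\frac{\frac{2380}{Z} + 4584}{\left(\frac{911}{783} - \frac{467}{B{\left(\left(-5 + 3\right) 6,-25 \right)}}\right) - 89} = \frac{\frac{2380}{330} + 4584}{\left(\frac{911}{783} - \frac{467}{-45}\right) - 89} = \frac{2380 \cdot \frac{1}{330} + 4584}{\left(911 \cdot \frac{1}{783} - - \frac{467}{45}\right) - 89} = \frac{\frac{238}{33} + 4584}{\left(\frac{911}{783} + \frac{467}{45}\right) - 89} = \frac{151510}{33 \left(\frac{45184}{3915} - 89\right)} = \frac{151510}{33 \left(- \frac{303251}{3915}\right)} = \frac{151510}{33} \left(- \frac{3915}{303251}\right) = - \frac{197720550}{3335761}$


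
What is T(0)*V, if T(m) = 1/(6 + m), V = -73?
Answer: -73/6 ≈ -12.167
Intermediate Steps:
T(0)*V = -73/(6 + 0) = -73/6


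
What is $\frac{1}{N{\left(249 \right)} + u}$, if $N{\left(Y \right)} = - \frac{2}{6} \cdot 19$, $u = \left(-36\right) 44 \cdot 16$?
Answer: $- \frac{3}{76051} \approx -3.9447 \cdot 10^{-5}$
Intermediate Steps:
$u = -25344$ ($u = \left(-1584\right) 16 = -25344$)
$N{\left(Y \right)} = - \frac{19}{3}$ ($N{\left(Y \right)} = \left(-2\right) \frac{1}{6} \cdot 19 = \left(- \frac{1}{3}\right) 19 = - \frac{19}{3}$)
$\frac{1}{N{\left(249 \right)} + u} = \frac{1}{- \frac{19}{3} - 25344} = \frac{1}{- \frac{76051}{3}} = - \frac{3}{76051}$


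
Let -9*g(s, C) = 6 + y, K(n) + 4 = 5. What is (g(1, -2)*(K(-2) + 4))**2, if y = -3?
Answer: 25/9 ≈ 2.7778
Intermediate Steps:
K(n) = 1 (K(n) = -4 + 5 = 1)
g(s, C) = -1/3 (g(s, C) = -(6 - 3)/9 = -1/9*3 = -1/3)
(g(1, -2)*(K(-2) + 4))**2 = (-(1 + 4)/3)**2 = (-1/3*5)**2 = (-5/3)**2 = 25/9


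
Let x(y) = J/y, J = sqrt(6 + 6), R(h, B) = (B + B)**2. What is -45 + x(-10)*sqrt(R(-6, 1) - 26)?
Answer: -45 - I*sqrt(66)/5 ≈ -45.0 - 1.6248*I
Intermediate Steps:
R(h, B) = 4*B**2 (R(h, B) = (2*B)**2 = 4*B**2)
J = 2*sqrt(3) (J = sqrt(12) = 2*sqrt(3) ≈ 3.4641)
x(y) = 2*sqrt(3)/y (x(y) = (2*sqrt(3))/y = 2*sqrt(3)/y)
-45 + x(-10)*sqrt(R(-6, 1) - 26) = -45 + (2*sqrt(3)/(-10))*sqrt(4*1**2 - 26) = -45 + (2*sqrt(3)*(-1/10))*sqrt(4*1 - 26) = -45 + (-sqrt(3)/5)*sqrt(4 - 26) = -45 + (-sqrt(3)/5)*sqrt(-22) = -45 + (-sqrt(3)/5)*(I*sqrt(22)) = -45 - I*sqrt(66)/5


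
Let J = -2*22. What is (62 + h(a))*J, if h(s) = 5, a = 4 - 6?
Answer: -2948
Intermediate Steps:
a = -2
J = -44
(62 + h(a))*J = (62 + 5)*(-44) = 67*(-44) = -2948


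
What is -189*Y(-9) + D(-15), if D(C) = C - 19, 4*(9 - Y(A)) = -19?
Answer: -10531/4 ≈ -2632.8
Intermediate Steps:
Y(A) = 55/4 (Y(A) = 9 - ¼*(-19) = 9 + 19/4 = 55/4)
D(C) = -19 + C
-189*Y(-9) + D(-15) = -189*55/4 + (-19 - 15) = -10395/4 - 34 = -10531/4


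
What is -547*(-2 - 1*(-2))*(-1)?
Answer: 0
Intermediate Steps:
-547*(-2 - 1*(-2))*(-1) = -547*(-2 + 2)*(-1) = -0*(-1) = -547*0 = 0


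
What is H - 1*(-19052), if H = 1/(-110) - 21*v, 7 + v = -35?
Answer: 2192739/110 ≈ 19934.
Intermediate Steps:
v = -42 (v = -7 - 35 = -42)
H = 97019/110 (H = 1/(-110) - 21*(-42) = -1/110 + 882 = 97019/110 ≈ 881.99)
H - 1*(-19052) = 97019/110 - 1*(-19052) = 97019/110 + 19052 = 2192739/110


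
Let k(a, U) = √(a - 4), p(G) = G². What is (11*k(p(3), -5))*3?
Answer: 33*√5 ≈ 73.790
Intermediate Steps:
k(a, U) = √(-4 + a)
(11*k(p(3), -5))*3 = (11*√(-4 + 3²))*3 = (11*√(-4 + 9))*3 = (11*√5)*3 = 33*√5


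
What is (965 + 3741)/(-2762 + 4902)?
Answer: 2353/1070 ≈ 2.1991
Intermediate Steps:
(965 + 3741)/(-2762 + 4902) = 4706/2140 = 4706*(1/2140) = 2353/1070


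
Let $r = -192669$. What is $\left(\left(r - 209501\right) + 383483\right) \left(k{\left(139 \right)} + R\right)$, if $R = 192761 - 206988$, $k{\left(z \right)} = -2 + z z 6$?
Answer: $-1900411839$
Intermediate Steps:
$k{\left(z \right)} = -2 + 6 z^{2}$ ($k{\left(z \right)} = -2 + z 6 z = -2 + 6 z^{2}$)
$R = -14227$ ($R = 192761 - 206988 = -14227$)
$\left(\left(r - 209501\right) + 383483\right) \left(k{\left(139 \right)} + R\right) = \left(\left(-192669 - 209501\right) + 383483\right) \left(\left(-2 + 6 \cdot 139^{2}\right) - 14227\right) = \left(-402170 + 383483\right) \left(\left(-2 + 6 \cdot 19321\right) - 14227\right) = - 18687 \left(\left(-2 + 115926\right) - 14227\right) = - 18687 \left(115924 - 14227\right) = \left(-18687\right) 101697 = -1900411839$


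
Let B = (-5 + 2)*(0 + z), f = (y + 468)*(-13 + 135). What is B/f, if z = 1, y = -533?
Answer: 3/7930 ≈ 0.00037831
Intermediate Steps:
f = -7930 (f = (-533 + 468)*(-13 + 135) = -65*122 = -7930)
B = -3 (B = (-5 + 2)*(0 + 1) = -3*1 = -3)
B/f = -3/(-7930) = -3*(-1/7930) = 3/7930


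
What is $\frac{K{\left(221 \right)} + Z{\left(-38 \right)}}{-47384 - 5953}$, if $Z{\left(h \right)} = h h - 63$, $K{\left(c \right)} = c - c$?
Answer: $- \frac{1381}{53337} \approx -0.025892$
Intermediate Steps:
$K{\left(c \right)} = 0$
$Z{\left(h \right)} = -63 + h^{2}$ ($Z{\left(h \right)} = h^{2} - 63 = -63 + h^{2}$)
$\frac{K{\left(221 \right)} + Z{\left(-38 \right)}}{-47384 - 5953} = \frac{0 - \left(63 - \left(-38\right)^{2}\right)}{-47384 - 5953} = \frac{0 + \left(-63 + 1444\right)}{-53337} = \left(0 + 1381\right) \left(- \frac{1}{53337}\right) = 1381 \left(- \frac{1}{53337}\right) = - \frac{1381}{53337}$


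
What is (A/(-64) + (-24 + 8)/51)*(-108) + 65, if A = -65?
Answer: -2939/272 ≈ -10.805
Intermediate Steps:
(A/(-64) + (-24 + 8)/51)*(-108) + 65 = (-65/(-64) + (-24 + 8)/51)*(-108) + 65 = (-65*(-1/64) - 16*1/51)*(-108) + 65 = (65/64 - 16/51)*(-108) + 65 = (2291/3264)*(-108) + 65 = -20619/272 + 65 = -2939/272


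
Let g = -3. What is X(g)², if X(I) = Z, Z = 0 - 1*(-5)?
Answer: 25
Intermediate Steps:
Z = 5 (Z = 0 + 5 = 5)
X(I) = 5
X(g)² = 5² = 25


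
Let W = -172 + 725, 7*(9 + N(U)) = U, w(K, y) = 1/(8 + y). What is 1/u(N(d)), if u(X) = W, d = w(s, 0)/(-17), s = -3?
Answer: 1/553 ≈ 0.0018083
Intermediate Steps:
d = -1/136 (d = 1/((8 + 0)*(-17)) = -1/17/8 = (⅛)*(-1/17) = -1/136 ≈ -0.0073529)
N(U) = -9 + U/7
W = 553
u(X) = 553
1/u(N(d)) = 1/553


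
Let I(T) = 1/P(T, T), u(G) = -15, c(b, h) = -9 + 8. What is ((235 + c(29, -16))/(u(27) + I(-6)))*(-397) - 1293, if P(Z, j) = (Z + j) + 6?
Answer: 33825/7 ≈ 4832.1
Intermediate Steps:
P(Z, j) = 6 + Z + j
c(b, h) = -1
I(T) = 1/(6 + 2*T) (I(T) = 1/(6 + T + T) = 1/(6 + 2*T))
((235 + c(29, -16))/(u(27) + I(-6)))*(-397) - 1293 = ((235 - 1)/(-15 + 1/(2*(3 - 6))))*(-397) - 1293 = (234/(-15 + (1/2)/(-3)))*(-397) - 1293 = (234/(-15 + (1/2)*(-1/3)))*(-397) - 1293 = (234/(-15 - 1/6))*(-397) - 1293 = (234/(-91/6))*(-397) - 1293 = (234*(-6/91))*(-397) - 1293 = -108/7*(-397) - 1293 = 42876/7 - 1293 = 33825/7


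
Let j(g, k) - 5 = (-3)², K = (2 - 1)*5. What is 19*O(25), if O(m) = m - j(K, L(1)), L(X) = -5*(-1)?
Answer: 209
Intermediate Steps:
K = 5 (K = 1*5 = 5)
L(X) = 5
j(g, k) = 14 (j(g, k) = 5 + (-3)² = 5 + 9 = 14)
O(m) = -14 + m (O(m) = m - 1*14 = m - 14 = -14 + m)
19*O(25) = 19*(-14 + 25) = 19*11 = 209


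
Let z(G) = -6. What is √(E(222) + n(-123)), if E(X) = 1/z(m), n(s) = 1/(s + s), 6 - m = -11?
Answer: I*√287/41 ≈ 0.4132*I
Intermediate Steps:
m = 17 (m = 6 - 1*(-11) = 6 + 11 = 17)
n(s) = 1/(2*s)
E(X) = -⅙ (E(X) = 1/(-6) = -⅙)
√(E(222) + n(-123)) = √(-⅙ + (½)/(-123)) = √(-⅙ + (½)*(-1/123)) = √(-⅙ - 1/246) = √(-7/41) = I*√287/41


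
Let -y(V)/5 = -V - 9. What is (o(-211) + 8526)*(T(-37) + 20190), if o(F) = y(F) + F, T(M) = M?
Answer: 147217665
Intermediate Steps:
y(V) = 45 + 5*V (y(V) = -5*(-V - 9) = -5*(-9 - V) = 45 + 5*V)
o(F) = 45 + 6*F (o(F) = (45 + 5*F) + F = 45 + 6*F)
(o(-211) + 8526)*(T(-37) + 20190) = ((45 + 6*(-211)) + 8526)*(-37 + 20190) = ((45 - 1266) + 8526)*20153 = (-1221 + 8526)*20153 = 7305*20153 = 147217665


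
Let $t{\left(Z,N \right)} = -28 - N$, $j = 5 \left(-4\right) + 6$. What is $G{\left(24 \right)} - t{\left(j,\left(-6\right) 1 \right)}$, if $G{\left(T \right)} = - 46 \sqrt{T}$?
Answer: $22 - 92 \sqrt{6} \approx -203.35$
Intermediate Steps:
$j = -14$ ($j = -20 + 6 = -14$)
$G{\left(24 \right)} - t{\left(j,\left(-6\right) 1 \right)} = - 46 \sqrt{24} - \left(-28 - \left(-6\right) 1\right) = - 46 \cdot 2 \sqrt{6} - \left(-28 - -6\right) = - 92 \sqrt{6} - \left(-28 + 6\right) = - 92 \sqrt{6} - -22 = - 92 \sqrt{6} + 22 = 22 - 92 \sqrt{6}$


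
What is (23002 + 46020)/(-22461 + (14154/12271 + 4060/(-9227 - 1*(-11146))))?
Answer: -232190491154/75547963829 ≈ -3.0734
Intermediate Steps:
(23002 + 46020)/(-22461 + (14154/12271 + 4060/(-9227 - 1*(-11146)))) = 69022/(-22461 + (14154*(1/12271) + 4060/(-9227 + 11146))) = 69022/(-22461 + (2022/1753 + 4060/1919)) = 69022/(-22461 + 10997398/3364007) = 69022/(-75547963829/3364007) = 69022*(-3364007/75547963829) = -232190491154/75547963829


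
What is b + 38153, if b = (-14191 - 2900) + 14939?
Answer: 36001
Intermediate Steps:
b = -2152 (b = -17091 + 14939 = -2152)
b + 38153 = -2152 + 38153 = 36001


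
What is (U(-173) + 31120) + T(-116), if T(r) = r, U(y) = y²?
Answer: 60933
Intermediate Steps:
(U(-173) + 31120) + T(-116) = ((-173)² + 31120) - 116 = (29929 + 31120) - 116 = 61049 - 116 = 60933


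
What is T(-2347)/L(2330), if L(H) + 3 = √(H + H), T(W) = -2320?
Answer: -6960/4651 - 4640*√1165/4651 ≈ -35.548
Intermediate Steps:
L(H) = -3 + √2*√H (L(H) = -3 + √(H + H) = -3 + √(2*H) = -3 + √2*√H)
T(-2347)/L(2330) = -2320/(-3 + √2*√2330) = -2320/(-3 + 2*√1165)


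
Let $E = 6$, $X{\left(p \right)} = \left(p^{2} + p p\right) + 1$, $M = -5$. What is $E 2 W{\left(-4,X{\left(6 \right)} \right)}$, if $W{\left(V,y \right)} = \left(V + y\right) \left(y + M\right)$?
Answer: $56304$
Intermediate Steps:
$X{\left(p \right)} = 1 + 2 p^{2}$ ($X{\left(p \right)} = \left(p^{2} + p^{2}\right) + 1 = 2 p^{2} + 1 = 1 + 2 p^{2}$)
$W{\left(V,y \right)} = \left(-5 + y\right) \left(V + y\right)$ ($W{\left(V,y \right)} = \left(V + y\right) \left(y - 5\right) = \left(V + y\right) \left(-5 + y\right) = \left(-5 + y\right) \left(V + y\right)$)
$E 2 W{\left(-4,X{\left(6 \right)} \right)} = 6 \cdot 2 \left(\left(1 + 2 \cdot 6^{2}\right)^{2} - -20 - 5 \left(1 + 2 \cdot 6^{2}\right) - 4 \left(1 + 2 \cdot 6^{2}\right)\right) = 12 \left(\left(1 + 2 \cdot 36\right)^{2} + 20 - 5 \left(1 + 2 \cdot 36\right) - 4 \left(1 + 2 \cdot 36\right)\right) = 12 \left(\left(1 + 72\right)^{2} + 20 - 5 \left(1 + 72\right) - 4 \left(1 + 72\right)\right) = 12 \left(73^{2} + 20 - 365 - 292\right) = 12 \left(5329 + 20 - 365 - 292\right) = 12 \cdot 4692 = 56304$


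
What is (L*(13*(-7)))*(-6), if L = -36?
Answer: -19656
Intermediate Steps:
(L*(13*(-7)))*(-6) = -468*(-7)*(-6) = -36*(-91)*(-6) = 3276*(-6) = -19656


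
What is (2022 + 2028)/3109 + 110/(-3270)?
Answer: 1290151/1016643 ≈ 1.2690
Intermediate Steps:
(2022 + 2028)/3109 + 110/(-3270) = 4050*(1/3109) + 110*(-1/3270) = 4050/3109 - 11/327 = 1290151/1016643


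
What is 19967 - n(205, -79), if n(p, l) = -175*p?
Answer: 55842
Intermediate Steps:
19967 - n(205, -79) = 19967 - (-175)*205 = 19967 - 1*(-35875) = 19967 + 35875 = 55842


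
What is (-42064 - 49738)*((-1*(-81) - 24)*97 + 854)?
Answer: -585972166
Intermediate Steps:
(-42064 - 49738)*((-1*(-81) - 24)*97 + 854) = -91802*((81 - 24)*97 + 854) = -91802*(57*97 + 854) = -91802*(5529 + 854) = -91802*6383 = -585972166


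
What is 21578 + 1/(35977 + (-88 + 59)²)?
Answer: 794458805/36818 ≈ 21578.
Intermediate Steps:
21578 + 1/(35977 + (-88 + 59)²) = 21578 + 1/(35977 + (-29)²) = 21578 + 1/(35977 + 841) = 21578 + 1/36818 = 794458805/36818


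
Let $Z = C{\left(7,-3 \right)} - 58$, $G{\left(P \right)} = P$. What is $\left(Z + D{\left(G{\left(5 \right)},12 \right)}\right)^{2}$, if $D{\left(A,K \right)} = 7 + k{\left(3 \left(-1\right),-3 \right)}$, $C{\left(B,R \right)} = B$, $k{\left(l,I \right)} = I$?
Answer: $2209$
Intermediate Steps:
$D{\left(A,K \right)} = 4$ ($D{\left(A,K \right)} = 7 - 3 = 4$)
$Z = -51$ ($Z = 7 - 58 = -51$)
$\left(Z + D{\left(G{\left(5 \right)},12 \right)}\right)^{2} = \left(-51 + 4\right)^{2} = \left(-47\right)^{2} = 2209$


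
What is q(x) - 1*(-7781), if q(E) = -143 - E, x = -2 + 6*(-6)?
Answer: 7676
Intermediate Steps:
x = -38 (x = -2 - 36 = -38)
q(x) - 1*(-7781) = (-143 - 1*(-38)) - 1*(-7781) = (-143 + 38) + 7781 = -105 + 7781 = 7676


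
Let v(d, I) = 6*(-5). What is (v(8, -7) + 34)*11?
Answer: 44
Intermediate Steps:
v(d, I) = -30
(v(8, -7) + 34)*11 = (-30 + 34)*11 = 4*11 = 44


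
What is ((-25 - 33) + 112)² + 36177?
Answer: 39093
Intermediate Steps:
((-25 - 33) + 112)² + 36177 = (-58 + 112)² + 36177 = 54² + 36177 = 2916 + 36177 = 39093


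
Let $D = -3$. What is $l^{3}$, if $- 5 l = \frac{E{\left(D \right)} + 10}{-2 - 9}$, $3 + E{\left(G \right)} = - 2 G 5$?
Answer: $\frac{50653}{166375} \approx 0.30445$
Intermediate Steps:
$E{\left(G \right)} = -3 - 10 G$ ($E{\left(G \right)} = -3 + - 2 G 5 = -3 - 10 G$)
$l = \frac{37}{55}$ ($l = - \frac{\left(\left(-3 - -30\right) + 10\right) \frac{1}{-2 - 9}}{5} = - \frac{\left(\left(-3 + 30\right) + 10\right) \frac{1}{-11}}{5} = - \frac{\left(27 + 10\right) \left(- \frac{1}{11}\right)}{5} = - \frac{37 \left(- \frac{1}{11}\right)}{5} = \left(- \frac{1}{5}\right) \left(- \frac{37}{11}\right) = \frac{37}{55} \approx 0.67273$)
$l^{3} = \left(\frac{37}{55}\right)^{3} = \frac{50653}{166375}$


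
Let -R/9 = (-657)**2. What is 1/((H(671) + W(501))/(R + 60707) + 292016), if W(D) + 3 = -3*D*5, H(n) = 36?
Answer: 1912067/558354160813 ≈ 3.4245e-6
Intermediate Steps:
W(D) = -3 - 15*D (W(D) = -3 - 3*D*5 = -3 - 15*D)
R = -3884841 (R = -9*(-657)**2 = -9*431649 = -3884841)
1/((H(671) + W(501))/(R + 60707) + 292016) = 1/((36 + (-3 - 15*501))/(-3884841 + 60707) + 292016) = 1/((36 + (-3 - 7515))/(-3824134) + 292016) = 1/((36 - 7518)*(-1/3824134) + 292016) = 1/(-7482*(-1/3824134) + 292016) = 1/(3741/1912067 + 292016) = 1/(558354160813/1912067) = 1912067/558354160813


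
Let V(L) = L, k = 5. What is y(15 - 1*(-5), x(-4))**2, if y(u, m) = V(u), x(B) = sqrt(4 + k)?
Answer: 400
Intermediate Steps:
x(B) = 3 (x(B) = sqrt(4 + 5) = sqrt(9) = 3)
y(u, m) = u
y(15 - 1*(-5), x(-4))**2 = (15 - 1*(-5))**2 = (15 + 5)**2 = 20**2 = 400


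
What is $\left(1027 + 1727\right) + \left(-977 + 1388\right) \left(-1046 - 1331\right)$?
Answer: $-974193$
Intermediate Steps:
$\left(1027 + 1727\right) + \left(-977 + 1388\right) \left(-1046 - 1331\right) = 2754 + 411 \left(-2377\right) = 2754 - 976947 = -974193$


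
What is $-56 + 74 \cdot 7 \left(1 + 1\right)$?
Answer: $980$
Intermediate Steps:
$-56 + 74 \cdot 7 \left(1 + 1\right) = -56 + 74 \cdot 7 \cdot 2 = -56 + 74 \cdot 14 = -56 + 1036 = 980$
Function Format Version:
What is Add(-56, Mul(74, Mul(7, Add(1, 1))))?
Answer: 980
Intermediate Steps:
Add(-56, Mul(74, Mul(7, Add(1, 1)))) = Add(-56, Mul(74, Mul(7, 2))) = Add(-56, Mul(74, 14)) = Add(-56, 1036) = 980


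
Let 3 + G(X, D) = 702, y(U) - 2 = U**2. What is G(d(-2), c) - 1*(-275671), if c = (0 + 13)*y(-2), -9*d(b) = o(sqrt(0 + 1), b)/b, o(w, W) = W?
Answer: 276370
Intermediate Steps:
y(U) = 2 + U**2
d(b) = -1/9 (d(b) = -b/(9*b) = -1/9*1 = -1/9)
c = 78 (c = (0 + 13)*(2 + (-2)**2) = 13*(2 + 4) = 13*6 = 78)
G(X, D) = 699 (G(X, D) = -3 + 702 = 699)
G(d(-2), c) - 1*(-275671) = 699 - 1*(-275671) = 699 + 275671 = 276370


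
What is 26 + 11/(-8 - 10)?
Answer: 457/18 ≈ 25.389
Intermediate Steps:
26 + 11/(-8 - 10) = 26 + 11/(-18) = 26 - 1/18*11 = 26 - 11/18 = 457/18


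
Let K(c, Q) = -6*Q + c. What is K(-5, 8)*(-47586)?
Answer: 2522058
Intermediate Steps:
K(c, Q) = c - 6*Q
K(-5, 8)*(-47586) = (-5 - 6*8)*(-47586) = (-5 - 48)*(-47586) = -53*(-47586) = 2522058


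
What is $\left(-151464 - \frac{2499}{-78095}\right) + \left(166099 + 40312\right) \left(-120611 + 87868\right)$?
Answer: $- \frac{527818086633016}{78095} \approx -6.7587 \cdot 10^{9}$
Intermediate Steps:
$\left(-151464 - \frac{2499}{-78095}\right) + \left(166099 + 40312\right) \left(-120611 + 87868\right) = \left(-151464 - - \frac{2499}{78095}\right) + 206411 \left(-32743\right) = \left(-151464 + \frac{2499}{78095}\right) - 6758515373 = - \frac{11828578581}{78095} - 6758515373 = - \frac{527818086633016}{78095}$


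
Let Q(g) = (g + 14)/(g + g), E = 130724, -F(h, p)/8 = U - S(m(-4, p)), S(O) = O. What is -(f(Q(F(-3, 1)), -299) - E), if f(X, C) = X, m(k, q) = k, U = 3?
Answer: 1045789/8 ≈ 1.3072e+5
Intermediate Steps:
F(h, p) = -56 (F(h, p) = -8*(3 - 1*(-4)) = -8*(3 + 4) = -8*7 = -56)
Q(g) = (14 + g)/(2*g) (Q(g) = (14 + g)/((2*g)) = (14 + g)*(1/(2*g)) = (14 + g)/(2*g))
-(f(Q(F(-3, 1)), -299) - E) = -((½)*(14 - 56)/(-56) - 1*130724) = -((½)*(-1/56)*(-42) - 130724) = -(3/8 - 130724) = -1*(-1045789/8) = 1045789/8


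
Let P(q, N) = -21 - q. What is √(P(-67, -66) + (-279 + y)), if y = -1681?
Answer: I*√1914 ≈ 43.749*I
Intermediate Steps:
√(P(-67, -66) + (-279 + y)) = √((-21 - 1*(-67)) + (-279 - 1681)) = √((-21 + 67) - 1960) = √(46 - 1960) = √(-1914) = I*√1914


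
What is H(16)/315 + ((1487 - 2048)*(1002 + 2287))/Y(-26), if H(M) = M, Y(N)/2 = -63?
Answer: 9225677/630 ≈ 14644.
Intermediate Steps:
Y(N) = -126 (Y(N) = 2*(-63) = -126)
H(16)/315 + ((1487 - 2048)*(1002 + 2287))/Y(-26) = 16/315 + ((1487 - 2048)*(1002 + 2287))/(-126) = 16*(1/315) - 561*3289*(-1/126) = 16/315 - 1845129*(-1/126) = 16/315 + 615043/42 = 9225677/630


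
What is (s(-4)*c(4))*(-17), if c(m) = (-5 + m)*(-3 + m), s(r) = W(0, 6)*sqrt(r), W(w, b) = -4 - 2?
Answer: -204*I ≈ -204.0*I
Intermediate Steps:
W(w, b) = -6
s(r) = -6*sqrt(r)
(s(-4)*c(4))*(-17) = ((-12*I)*(15 + 4**2 - 8*4))*(-17) = ((-12*I)*(15 + 16 - 32))*(-17) = (-12*I*(-1))*(-17) = (12*I)*(-17) = -204*I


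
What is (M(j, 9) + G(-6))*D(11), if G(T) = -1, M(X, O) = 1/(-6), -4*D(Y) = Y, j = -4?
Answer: 77/24 ≈ 3.2083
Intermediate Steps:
D(Y) = -Y/4
M(X, O) = -⅙
(M(j, 9) + G(-6))*D(11) = (-⅙ - 1)*(-¼*11) = -7/6*(-11/4) = 77/24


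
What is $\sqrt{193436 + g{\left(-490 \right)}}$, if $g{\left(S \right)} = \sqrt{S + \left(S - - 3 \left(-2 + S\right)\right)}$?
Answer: $\sqrt{193436 + 2 i \sqrt{614}} \approx 439.81 + 0.056 i$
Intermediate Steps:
$g{\left(S \right)} = \sqrt{-6 + 5 S}$ ($g{\left(S \right)} = \sqrt{S + \left(S - \left(6 - 3 S\right)\right)} = \sqrt{S + \left(S + \left(-6 + 3 S\right)\right)} = \sqrt{S + \left(-6 + 4 S\right)} = \sqrt{-6 + 5 S}$)
$\sqrt{193436 + g{\left(-490 \right)}} = \sqrt{193436 + \sqrt{-6 + 5 \left(-490\right)}} = \sqrt{193436 + \sqrt{-6 - 2450}} = \sqrt{193436 + \sqrt{-2456}} = \sqrt{193436 + 2 i \sqrt{614}}$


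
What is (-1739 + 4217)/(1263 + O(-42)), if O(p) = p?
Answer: 826/407 ≈ 2.0295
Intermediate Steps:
(-1739 + 4217)/(1263 + O(-42)) = (-1739 + 4217)/(1263 - 42) = 2478/1221 = 2478*(1/1221) = 826/407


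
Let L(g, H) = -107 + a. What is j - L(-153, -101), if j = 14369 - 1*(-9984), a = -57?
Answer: 24517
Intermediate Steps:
j = 24353 (j = 14369 + 9984 = 24353)
L(g, H) = -164 (L(g, H) = -107 - 57 = -164)
j - L(-153, -101) = 24353 - 1*(-164) = 24353 + 164 = 24517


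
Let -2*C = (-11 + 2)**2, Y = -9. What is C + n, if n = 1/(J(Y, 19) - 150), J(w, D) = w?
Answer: -12881/318 ≈ -40.506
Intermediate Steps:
n = -1/159 (n = 1/(-9 - 150) = 1/(-159) = -1/159 ≈ -0.0062893)
C = -81/2 (C = -(-11 + 2)**2/2 = -1/2*(-9)**2 = -1/2*81 = -81/2 ≈ -40.500)
C + n = -81/2 - 1/159 = -12881/318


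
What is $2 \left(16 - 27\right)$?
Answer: $-22$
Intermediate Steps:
$2 \left(16 - 27\right) = 2 \left(-11\right) = -22$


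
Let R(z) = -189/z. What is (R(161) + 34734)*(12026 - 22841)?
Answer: -8639616825/23 ≈ -3.7564e+8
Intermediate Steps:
(R(161) + 34734)*(12026 - 22841) = (-189/161 + 34734)*(12026 - 22841) = (-189*1/161 + 34734)*(-10815) = (-27/23 + 34734)*(-10815) = (798855/23)*(-10815) = -8639616825/23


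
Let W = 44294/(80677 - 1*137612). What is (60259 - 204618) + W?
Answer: -8219123959/56935 ≈ -1.4436e+5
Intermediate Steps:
W = -44294/56935 (W = 44294/(80677 - 137612) = 44294/(-56935) = 44294*(-1/56935) = -44294/56935 ≈ -0.77798)
(60259 - 204618) + W = (60259 - 204618) - 44294/56935 = -144359 - 44294/56935 = -8219123959/56935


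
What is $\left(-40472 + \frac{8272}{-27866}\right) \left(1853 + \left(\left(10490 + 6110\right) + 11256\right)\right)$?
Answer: $- \frac{16752920311008}{13933} \approx -1.2024 \cdot 10^{9}$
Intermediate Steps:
$\left(-40472 + \frac{8272}{-27866}\right) \left(1853 + \left(\left(10490 + 6110\right) + 11256\right)\right) = \left(-40472 + 8272 \left(- \frac{1}{27866}\right)\right) \left(1853 + \left(16600 + 11256\right)\right) = \left(-40472 - \frac{4136}{13933}\right) \left(1853 + 27856\right) = \left(- \frac{563900512}{13933}\right) 29709 = - \frac{16752920311008}{13933}$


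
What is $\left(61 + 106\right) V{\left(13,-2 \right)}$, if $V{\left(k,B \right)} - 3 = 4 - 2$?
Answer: $835$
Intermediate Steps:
$V{\left(k,B \right)} = 5$ ($V{\left(k,B \right)} = 3 + \left(4 - 2\right) = 3 + 2 = 5$)
$\left(61 + 106\right) V{\left(13,-2 \right)} = \left(61 + 106\right) 5 = 167 \cdot 5 = 835$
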